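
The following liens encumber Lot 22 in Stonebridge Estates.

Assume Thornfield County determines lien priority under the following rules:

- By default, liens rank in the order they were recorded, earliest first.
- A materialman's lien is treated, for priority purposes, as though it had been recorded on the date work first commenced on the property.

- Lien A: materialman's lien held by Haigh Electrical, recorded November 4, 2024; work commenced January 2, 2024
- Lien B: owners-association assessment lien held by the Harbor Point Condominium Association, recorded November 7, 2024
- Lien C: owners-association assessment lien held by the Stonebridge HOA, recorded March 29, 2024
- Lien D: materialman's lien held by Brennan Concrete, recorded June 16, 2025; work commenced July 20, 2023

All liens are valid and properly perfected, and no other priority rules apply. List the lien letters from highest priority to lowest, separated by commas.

D, A, C, B

Effective dates after the stated exceptions: A relates back to January 2, 2024 (work commenced); D's effective date is July 20, 2023, when work began.
Sorted by effective date: D (July 20, 2023), A (January 2, 2024), C (March 29, 2024), B (November 7, 2024).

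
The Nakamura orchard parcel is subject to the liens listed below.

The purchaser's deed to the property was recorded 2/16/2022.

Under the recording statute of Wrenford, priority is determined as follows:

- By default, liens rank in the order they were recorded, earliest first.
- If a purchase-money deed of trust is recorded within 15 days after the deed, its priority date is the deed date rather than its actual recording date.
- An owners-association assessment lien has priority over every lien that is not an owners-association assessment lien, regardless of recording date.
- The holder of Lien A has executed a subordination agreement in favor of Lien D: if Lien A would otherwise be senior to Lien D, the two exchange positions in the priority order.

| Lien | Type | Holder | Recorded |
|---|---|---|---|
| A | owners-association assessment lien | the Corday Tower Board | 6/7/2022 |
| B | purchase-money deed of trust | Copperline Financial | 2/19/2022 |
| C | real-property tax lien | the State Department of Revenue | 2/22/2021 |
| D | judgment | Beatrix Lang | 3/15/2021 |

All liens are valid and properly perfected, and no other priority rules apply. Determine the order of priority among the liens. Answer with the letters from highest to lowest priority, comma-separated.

D, C, A, B

Adjusting effective dates: B's effective date is the deed date, 2/16/2022.
A is an owners-association assessment lien, so it outranks all other liens regardless of date.
The other liens, earliest effective date first: C (2/22/2021), D (3/15/2021), B (2/16/2022).
A is senior to D before the subordination, so the two trade places.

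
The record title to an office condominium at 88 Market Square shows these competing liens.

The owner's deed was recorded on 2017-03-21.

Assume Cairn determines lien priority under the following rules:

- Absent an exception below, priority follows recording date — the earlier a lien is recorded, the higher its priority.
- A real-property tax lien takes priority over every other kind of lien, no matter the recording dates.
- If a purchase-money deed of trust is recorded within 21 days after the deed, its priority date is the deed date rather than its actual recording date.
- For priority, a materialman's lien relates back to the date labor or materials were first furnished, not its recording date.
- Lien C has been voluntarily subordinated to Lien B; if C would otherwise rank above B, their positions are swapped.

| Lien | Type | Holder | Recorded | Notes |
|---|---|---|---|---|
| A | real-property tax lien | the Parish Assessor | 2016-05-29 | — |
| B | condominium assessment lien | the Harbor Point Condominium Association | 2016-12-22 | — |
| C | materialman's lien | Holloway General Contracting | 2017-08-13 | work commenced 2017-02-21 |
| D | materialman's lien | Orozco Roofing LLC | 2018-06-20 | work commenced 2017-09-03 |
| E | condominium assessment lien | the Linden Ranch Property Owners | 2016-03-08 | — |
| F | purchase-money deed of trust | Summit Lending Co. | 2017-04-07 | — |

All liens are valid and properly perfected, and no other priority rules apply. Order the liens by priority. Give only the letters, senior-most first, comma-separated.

A, E, B, C, F, D

First, effective dates: C is treated as recorded 2017-02-21, the work-commencement date; D relates back to 2017-09-03 (work commenced); F's effective date is the deed date, 2017-03-21.
A is a real-property tax lien and takes priority over every other lien.
Remaining liens by effective date: E (2016-03-08), B (2016-12-22), C (2017-02-21), F (2017-03-21), D (2017-09-03).
Since C is not senior to B, the subordination leaves the order unchanged.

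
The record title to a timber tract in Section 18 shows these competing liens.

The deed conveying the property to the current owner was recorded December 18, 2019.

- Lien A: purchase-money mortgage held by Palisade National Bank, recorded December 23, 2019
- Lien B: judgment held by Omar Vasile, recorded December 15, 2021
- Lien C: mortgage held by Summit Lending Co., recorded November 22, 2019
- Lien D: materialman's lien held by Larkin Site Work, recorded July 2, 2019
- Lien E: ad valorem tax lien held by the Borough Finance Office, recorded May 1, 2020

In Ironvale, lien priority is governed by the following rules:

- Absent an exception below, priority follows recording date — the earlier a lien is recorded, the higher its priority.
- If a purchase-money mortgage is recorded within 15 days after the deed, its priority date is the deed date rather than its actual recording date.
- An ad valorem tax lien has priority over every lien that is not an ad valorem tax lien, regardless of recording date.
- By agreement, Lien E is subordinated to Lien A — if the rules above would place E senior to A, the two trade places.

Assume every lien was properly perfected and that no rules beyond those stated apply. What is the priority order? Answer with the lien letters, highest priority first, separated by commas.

Effective dates: A's effective date is the deed date, December 18, 2019.
E, as an ad valorem tax lien, has superpriority and ranks first.
Remaining liens by effective date: D (July 2, 2019), C (November 22, 2019), A (December 18, 2019), B (December 15, 2021).
E is senior to A before the subordination, so the two trade places.

A, D, C, E, B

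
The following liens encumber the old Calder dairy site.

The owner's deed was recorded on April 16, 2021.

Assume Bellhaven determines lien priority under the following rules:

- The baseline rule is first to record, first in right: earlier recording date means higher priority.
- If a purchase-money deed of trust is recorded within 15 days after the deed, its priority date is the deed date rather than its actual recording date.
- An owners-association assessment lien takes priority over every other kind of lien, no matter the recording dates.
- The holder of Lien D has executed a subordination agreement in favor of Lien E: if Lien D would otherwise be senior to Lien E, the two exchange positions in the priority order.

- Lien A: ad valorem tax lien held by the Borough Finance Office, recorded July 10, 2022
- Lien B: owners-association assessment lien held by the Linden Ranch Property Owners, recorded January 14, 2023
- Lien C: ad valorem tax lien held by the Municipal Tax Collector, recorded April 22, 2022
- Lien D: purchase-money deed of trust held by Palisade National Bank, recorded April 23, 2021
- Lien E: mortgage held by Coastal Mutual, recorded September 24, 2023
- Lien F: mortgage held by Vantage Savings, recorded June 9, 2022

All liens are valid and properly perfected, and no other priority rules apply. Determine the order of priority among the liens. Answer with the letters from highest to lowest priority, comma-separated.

First, effective dates: D's effective date is the deed date, April 16, 2021.
As an owners-association assessment lien, B is senior to every other lien.
Remaining liens by effective date: D (April 16, 2021), C (April 22, 2022), F (June 9, 2022), A (July 10, 2022), E (September 24, 2023).
D is senior to E before the subordination, so the two trade places.

B, E, C, F, A, D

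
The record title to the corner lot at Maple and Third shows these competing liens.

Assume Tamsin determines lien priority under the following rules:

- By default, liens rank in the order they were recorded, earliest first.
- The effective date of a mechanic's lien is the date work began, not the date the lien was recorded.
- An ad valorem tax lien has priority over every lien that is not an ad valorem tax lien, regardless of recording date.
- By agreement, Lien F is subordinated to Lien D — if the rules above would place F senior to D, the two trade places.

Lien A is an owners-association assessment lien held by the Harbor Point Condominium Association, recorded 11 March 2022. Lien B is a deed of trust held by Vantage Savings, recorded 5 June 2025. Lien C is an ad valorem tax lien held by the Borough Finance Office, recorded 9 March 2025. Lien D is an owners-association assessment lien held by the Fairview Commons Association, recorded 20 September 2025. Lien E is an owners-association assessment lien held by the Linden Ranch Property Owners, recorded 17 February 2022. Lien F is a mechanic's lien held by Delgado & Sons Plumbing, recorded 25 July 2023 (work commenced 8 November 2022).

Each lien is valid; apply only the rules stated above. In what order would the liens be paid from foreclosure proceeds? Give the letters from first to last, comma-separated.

C, E, A, D, B, F

First, effective dates: F relates back to 8 November 2022 (work commenced).
C, as an ad valorem tax lien, has superpriority and ranks first.
The other liens, earliest effective date first: E (17 February 2022), A (11 March 2022), F (8 November 2022), B (5 June 2025), D (20 September 2025).
The subordination applies — F was senior to D — so F and D swap.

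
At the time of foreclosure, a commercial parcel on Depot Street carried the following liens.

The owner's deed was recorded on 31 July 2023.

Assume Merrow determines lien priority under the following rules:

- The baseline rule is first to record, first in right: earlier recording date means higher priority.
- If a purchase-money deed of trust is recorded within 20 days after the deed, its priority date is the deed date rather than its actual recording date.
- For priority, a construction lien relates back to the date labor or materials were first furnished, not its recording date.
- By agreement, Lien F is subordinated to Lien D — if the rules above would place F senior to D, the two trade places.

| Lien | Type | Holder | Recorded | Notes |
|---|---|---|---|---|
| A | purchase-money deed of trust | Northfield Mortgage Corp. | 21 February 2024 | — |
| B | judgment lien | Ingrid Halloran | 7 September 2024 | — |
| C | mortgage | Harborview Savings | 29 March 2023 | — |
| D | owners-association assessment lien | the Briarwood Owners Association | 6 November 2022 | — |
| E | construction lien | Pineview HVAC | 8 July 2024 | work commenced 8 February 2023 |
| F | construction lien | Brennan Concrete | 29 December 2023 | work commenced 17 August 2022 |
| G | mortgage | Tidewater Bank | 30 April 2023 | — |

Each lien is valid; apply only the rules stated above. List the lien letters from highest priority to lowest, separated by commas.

Effective dates after the stated exceptions: A was recorded 205 days after the deed — beyond 20 days — so no relation-back applies; E relates back to 8 February 2023 (work commenced); F relates back to 17 August 2022 (work commenced).
Sorted by effective date: F (17 August 2022), D (6 November 2022), E (8 February 2023), C (29 March 2023), G (30 April 2023), A (21 February 2024), B (7 September 2024).
F would otherwise be senior to D, so under the subordination agreement F and D exchange positions.

D, F, E, C, G, A, B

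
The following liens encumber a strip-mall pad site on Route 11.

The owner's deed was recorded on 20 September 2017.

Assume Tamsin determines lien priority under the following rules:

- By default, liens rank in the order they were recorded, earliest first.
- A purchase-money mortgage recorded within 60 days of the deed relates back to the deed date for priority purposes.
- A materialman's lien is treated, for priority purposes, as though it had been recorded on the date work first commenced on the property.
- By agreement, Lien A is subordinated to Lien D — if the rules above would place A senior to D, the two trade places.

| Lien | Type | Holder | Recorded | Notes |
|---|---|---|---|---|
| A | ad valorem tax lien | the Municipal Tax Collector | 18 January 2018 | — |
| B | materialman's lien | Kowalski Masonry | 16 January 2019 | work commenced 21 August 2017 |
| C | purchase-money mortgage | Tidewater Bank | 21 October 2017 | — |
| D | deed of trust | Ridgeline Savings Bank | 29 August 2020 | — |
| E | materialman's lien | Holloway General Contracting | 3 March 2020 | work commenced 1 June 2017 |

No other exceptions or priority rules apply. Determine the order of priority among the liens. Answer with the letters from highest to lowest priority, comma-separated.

Effective dates after the stated exceptions: B is treated as recorded 21 August 2017, the work-commencement date; C's effective date is the deed date, 20 September 2017; E is treated as recorded 1 June 2017, the work-commencement date.
By effective date, earliest first: E (1 June 2017), B (21 August 2017), C (20 September 2017), A (18 January 2018), D (29 August 2020).
A is senior to D before the subordination, so the two trade places.

E, B, C, D, A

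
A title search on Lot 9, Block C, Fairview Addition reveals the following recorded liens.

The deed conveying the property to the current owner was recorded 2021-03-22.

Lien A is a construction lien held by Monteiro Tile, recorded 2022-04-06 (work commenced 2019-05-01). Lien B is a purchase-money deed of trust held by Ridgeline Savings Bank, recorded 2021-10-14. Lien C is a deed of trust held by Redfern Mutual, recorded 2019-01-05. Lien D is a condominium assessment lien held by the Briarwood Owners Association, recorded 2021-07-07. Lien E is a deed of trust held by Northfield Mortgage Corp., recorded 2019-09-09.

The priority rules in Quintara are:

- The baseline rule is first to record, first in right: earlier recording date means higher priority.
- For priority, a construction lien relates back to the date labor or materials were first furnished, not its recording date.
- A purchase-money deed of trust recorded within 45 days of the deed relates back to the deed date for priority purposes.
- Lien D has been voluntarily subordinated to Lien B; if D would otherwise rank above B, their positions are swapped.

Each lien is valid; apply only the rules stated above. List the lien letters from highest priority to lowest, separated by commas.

C, A, E, B, D

First, effective dates: A's effective date is 2019-05-01, when work began; B was recorded 206 days after the deed, outside the 45-day window, so it keeps its recording date.
Sorted by effective date: C (2019-01-05), A (2019-05-01), E (2019-09-09), D (2021-07-07), B (2021-10-14).
The subordination applies — D was senior to B — so D and B swap.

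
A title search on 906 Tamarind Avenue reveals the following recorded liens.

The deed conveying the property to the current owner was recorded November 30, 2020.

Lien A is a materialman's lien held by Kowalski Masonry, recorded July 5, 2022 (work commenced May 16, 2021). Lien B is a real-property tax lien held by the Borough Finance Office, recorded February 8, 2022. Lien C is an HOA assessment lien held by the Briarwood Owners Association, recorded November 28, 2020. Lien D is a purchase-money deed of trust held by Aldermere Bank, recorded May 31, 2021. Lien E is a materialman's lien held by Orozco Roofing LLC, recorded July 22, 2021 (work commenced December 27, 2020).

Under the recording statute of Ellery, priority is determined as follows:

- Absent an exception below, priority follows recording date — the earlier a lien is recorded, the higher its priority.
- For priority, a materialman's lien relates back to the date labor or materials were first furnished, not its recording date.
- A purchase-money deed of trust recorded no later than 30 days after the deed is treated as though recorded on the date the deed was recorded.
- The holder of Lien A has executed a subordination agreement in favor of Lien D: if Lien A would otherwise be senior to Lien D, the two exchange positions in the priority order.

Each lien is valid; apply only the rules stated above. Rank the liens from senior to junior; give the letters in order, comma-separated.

First, effective dates: A's effective date is May 16, 2021, when work began; D missed the 30-day window (182 days after the deed), so its recording date stands; E is treated as recorded December 27, 2020, the work-commencement date.
Sorted by effective date: C (November 28, 2020), E (December 27, 2020), A (May 16, 2021), D (May 31, 2021), B (February 8, 2022).
Because A would otherwise rank above D, the subordination swaps them.

C, E, D, A, B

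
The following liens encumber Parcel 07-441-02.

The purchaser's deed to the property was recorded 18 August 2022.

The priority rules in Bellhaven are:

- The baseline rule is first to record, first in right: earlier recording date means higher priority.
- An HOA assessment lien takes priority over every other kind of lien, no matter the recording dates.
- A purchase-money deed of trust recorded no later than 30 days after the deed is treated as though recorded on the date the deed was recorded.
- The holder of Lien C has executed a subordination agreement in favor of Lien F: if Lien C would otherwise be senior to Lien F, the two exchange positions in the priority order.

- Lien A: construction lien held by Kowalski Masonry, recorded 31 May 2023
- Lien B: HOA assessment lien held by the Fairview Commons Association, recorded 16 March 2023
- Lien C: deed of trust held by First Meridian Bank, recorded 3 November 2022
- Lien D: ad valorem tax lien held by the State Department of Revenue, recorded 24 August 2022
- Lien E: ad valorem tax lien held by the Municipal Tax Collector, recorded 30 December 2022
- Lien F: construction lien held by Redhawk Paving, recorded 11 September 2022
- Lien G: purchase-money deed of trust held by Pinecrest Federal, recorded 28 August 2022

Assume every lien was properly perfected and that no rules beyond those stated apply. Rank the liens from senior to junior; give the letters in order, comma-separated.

B, G, D, F, C, E, A

Effective dates: G's effective date is the deed date, 18 August 2022.
B is an HOA assessment lien, so it outranks all other liens regardless of date.
Remaining liens by effective date: G (18 August 2022), D (24 August 2022), F (11 September 2022), C (3 November 2022), E (30 December 2022), A (31 May 2023).
C already ranks below F; the subordination has no effect.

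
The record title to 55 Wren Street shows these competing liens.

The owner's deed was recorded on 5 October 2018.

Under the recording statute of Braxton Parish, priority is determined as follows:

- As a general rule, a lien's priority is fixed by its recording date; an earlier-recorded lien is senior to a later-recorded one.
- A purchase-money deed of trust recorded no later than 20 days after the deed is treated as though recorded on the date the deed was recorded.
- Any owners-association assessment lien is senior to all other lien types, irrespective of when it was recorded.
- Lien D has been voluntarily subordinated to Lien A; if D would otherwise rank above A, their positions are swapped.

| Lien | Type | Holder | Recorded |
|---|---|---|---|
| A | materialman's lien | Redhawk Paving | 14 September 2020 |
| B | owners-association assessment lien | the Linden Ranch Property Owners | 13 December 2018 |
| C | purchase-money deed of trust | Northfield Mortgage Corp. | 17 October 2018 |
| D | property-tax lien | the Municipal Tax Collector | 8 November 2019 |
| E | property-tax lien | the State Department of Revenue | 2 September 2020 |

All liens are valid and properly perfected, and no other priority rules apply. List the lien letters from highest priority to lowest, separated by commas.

Adjusting effective dates: C relates back to the deed date 5 October 2018.
B is an owners-association assessment lien, so it outranks all other liens regardless of date.
Among the remaining liens, by effective date: C (5 October 2018), D (8 November 2019), E (2 September 2020), A (14 September 2020).
D is senior to A before the subordination, so the two trade places.

B, C, A, E, D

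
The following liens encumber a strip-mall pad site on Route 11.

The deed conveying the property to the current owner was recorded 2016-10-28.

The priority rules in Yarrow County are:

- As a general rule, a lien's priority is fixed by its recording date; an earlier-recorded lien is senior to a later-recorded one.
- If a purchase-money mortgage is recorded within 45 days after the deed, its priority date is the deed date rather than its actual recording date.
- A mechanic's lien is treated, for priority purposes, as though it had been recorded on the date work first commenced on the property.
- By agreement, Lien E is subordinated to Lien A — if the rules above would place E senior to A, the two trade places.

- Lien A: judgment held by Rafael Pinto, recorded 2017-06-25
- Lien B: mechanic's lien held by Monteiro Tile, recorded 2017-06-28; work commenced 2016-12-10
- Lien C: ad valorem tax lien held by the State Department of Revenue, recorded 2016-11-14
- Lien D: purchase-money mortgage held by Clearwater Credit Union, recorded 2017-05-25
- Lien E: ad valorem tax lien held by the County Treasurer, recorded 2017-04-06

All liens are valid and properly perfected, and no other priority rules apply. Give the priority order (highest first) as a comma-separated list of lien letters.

C, B, A, D, E

Effective dates: B relates back to 2016-12-10 (work commenced); D missed the 45-day window (209 days after the deed), so its recording date stands.
Ordering by effective date: C (2016-11-14), B (2016-12-10), E (2017-04-06), D (2017-05-25), A (2017-06-25).
E is senior to A before the subordination, so the two trade places.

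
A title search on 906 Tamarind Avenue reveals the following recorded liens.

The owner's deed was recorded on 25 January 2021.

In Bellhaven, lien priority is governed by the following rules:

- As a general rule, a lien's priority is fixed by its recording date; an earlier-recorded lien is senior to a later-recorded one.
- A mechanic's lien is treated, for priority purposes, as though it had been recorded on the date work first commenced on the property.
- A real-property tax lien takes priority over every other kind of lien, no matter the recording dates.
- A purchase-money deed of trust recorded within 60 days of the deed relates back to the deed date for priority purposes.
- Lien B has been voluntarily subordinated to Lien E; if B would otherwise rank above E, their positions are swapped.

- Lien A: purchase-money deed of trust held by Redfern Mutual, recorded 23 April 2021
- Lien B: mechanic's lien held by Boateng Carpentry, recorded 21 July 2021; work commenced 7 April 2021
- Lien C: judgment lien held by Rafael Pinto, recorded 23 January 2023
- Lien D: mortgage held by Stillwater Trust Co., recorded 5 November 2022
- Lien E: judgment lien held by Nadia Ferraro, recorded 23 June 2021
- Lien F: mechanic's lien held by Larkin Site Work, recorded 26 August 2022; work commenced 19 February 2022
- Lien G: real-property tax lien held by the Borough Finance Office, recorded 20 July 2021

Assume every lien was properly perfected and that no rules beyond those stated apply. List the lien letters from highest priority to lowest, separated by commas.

G, E, A, B, F, D, C

Adjusting effective dates: A was recorded 88 days after the deed, outside the 60-day window, so it keeps its recording date; B is treated as recorded 7 April 2021, the work-commencement date; F is treated as recorded 19 February 2022, the work-commencement date.
G, as a real-property tax lien, has superpriority and ranks first.
The other liens, earliest effective date first: B (7 April 2021), A (23 April 2021), E (23 June 2021), F (19 February 2022), D (5 November 2022), C (23 January 2023).
B is senior to E before the subordination, so the two trade places.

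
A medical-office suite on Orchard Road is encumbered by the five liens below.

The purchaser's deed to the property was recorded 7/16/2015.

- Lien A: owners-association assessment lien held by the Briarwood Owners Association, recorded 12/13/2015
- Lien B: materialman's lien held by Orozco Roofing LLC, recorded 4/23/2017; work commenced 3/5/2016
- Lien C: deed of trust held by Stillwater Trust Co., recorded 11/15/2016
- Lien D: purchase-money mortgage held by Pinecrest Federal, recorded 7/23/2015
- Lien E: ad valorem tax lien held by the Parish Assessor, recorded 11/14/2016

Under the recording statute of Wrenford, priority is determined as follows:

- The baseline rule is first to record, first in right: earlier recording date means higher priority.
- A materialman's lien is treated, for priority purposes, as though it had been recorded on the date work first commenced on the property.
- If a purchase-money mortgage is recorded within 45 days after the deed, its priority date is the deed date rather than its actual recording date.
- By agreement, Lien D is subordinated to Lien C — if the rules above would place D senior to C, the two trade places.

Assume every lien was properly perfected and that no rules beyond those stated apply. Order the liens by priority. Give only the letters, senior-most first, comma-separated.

Effective dates: B is treated as recorded 3/5/2016, the work-commencement date; D was recorded within the 45-day window, so its effective date is the deed date 7/16/2015.
Sorted by effective date: D (7/16/2015), A (12/13/2015), B (3/5/2016), E (11/14/2016), C (11/15/2016).
Because D would otherwise rank above C, the subordination swaps them.

C, A, B, E, D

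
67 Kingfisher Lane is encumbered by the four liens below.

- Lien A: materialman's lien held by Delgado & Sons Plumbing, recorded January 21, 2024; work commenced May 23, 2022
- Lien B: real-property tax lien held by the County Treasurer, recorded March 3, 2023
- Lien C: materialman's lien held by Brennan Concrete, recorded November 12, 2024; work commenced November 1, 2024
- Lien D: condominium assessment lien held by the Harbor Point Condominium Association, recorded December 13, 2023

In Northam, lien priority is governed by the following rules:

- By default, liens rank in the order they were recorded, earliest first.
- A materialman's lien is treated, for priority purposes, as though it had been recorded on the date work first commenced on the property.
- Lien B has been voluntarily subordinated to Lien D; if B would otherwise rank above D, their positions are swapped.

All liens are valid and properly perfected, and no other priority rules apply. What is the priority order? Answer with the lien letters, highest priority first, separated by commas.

A, D, B, C

Adjusting effective dates: A's effective date is May 23, 2022, when work began; C's effective date is November 1, 2024, when work began.
Ordering by effective date: A (May 23, 2022), B (March 3, 2023), D (December 13, 2023), C (November 1, 2024).
B would otherwise be senior to D, so under the subordination agreement B and D exchange positions.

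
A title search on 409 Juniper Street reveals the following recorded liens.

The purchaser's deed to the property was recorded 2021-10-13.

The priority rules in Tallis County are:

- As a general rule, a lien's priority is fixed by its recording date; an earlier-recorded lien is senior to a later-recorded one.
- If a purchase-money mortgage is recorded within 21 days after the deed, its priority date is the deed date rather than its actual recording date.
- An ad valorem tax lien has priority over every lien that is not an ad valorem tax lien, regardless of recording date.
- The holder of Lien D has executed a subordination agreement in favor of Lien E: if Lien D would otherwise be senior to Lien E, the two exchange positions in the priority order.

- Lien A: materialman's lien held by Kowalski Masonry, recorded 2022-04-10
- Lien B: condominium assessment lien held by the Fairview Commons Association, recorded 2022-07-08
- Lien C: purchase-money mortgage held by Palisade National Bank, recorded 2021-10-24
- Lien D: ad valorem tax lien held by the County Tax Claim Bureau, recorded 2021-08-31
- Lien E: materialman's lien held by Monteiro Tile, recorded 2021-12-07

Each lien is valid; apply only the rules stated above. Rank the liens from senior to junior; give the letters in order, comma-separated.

E, C, D, A, B

Effective dates: C was recorded within the 21-day window, so its effective date is the deed date 2021-10-13.
D, as an ad valorem tax lien, has superpriority and ranks first.
Remaining liens by effective date: C (2021-10-13), E (2021-12-07), A (2022-04-10), B (2022-07-08).
D would otherwise be senior to E, so under the subordination agreement D and E exchange positions.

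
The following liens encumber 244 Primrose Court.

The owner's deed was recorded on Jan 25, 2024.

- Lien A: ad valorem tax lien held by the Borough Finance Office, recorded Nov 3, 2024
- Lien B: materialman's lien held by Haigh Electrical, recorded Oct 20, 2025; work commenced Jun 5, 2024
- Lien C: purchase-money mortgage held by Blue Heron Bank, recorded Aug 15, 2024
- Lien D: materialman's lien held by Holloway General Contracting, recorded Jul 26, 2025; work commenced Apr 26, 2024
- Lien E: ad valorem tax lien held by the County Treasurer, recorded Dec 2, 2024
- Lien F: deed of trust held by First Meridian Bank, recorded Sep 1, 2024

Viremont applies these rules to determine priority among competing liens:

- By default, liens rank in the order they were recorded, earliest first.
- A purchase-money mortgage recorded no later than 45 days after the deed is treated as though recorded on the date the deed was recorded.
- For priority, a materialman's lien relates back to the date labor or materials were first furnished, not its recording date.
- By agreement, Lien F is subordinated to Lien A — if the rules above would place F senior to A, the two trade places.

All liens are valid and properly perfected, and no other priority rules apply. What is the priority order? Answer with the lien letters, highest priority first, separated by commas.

D, B, C, A, F, E

Adjusting effective dates: B is treated as recorded Jun 5, 2024, the work-commencement date; C was recorded 203 days after the deed, outside the 45-day window, so it keeps its recording date; D's effective date is Apr 26, 2024, when work began.
Ordering by effective date: D (Apr 26, 2024), B (Jun 5, 2024), C (Aug 15, 2024), F (Sep 1, 2024), A (Nov 3, 2024), E (Dec 2, 2024).
F would otherwise be senior to A, so under the subordination agreement F and A exchange positions.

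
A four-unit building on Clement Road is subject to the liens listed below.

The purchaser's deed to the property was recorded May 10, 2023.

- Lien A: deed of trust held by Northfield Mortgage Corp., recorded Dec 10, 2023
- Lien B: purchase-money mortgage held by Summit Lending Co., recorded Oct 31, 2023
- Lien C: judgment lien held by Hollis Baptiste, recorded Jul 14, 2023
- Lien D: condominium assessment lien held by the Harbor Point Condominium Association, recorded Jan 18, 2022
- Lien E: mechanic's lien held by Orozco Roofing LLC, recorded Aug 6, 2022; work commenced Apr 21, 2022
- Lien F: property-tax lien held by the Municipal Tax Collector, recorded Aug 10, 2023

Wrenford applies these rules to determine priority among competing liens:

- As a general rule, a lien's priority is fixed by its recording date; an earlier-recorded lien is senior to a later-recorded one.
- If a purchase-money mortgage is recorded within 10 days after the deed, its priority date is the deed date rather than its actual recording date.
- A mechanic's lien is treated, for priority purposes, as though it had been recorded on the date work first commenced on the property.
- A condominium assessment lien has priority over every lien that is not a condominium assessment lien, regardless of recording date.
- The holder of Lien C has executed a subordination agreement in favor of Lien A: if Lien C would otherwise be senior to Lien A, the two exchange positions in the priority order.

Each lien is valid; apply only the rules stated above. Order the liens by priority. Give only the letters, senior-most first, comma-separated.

D, E, A, F, B, C

First, effective dates: B missed the 10-day window (174 days after the deed), so its recording date stands; E's effective date is Apr 21, 2022, when work began.
D is a condominium assessment lien and takes priority over every other lien.
Ordering the rest by effective date: E (Apr 21, 2022), C (Jul 14, 2023), F (Aug 10, 2023), B (Oct 31, 2023), A (Dec 10, 2023).
The subordination applies — C was senior to A — so C and A swap.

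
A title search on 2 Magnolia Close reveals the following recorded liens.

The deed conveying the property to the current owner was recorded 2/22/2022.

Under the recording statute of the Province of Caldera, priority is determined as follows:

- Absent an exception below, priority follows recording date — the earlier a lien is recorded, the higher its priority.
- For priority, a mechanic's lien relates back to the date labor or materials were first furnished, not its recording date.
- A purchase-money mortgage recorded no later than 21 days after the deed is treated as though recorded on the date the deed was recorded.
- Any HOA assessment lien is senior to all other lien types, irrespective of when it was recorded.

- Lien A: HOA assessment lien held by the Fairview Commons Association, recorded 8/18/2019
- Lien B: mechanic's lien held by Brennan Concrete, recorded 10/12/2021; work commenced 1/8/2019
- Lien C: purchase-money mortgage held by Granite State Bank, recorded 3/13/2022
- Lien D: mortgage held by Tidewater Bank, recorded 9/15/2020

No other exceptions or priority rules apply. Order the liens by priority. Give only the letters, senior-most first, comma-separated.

A, B, D, C

Effective dates: B is treated as recorded 1/8/2019, the work-commencement date; C relates back to the deed date 2/22/2022.
A is an HOA assessment lien, so it outranks all other liens regardless of date.
The other liens, earliest effective date first: B (1/8/2019), D (9/15/2020), C (2/22/2022).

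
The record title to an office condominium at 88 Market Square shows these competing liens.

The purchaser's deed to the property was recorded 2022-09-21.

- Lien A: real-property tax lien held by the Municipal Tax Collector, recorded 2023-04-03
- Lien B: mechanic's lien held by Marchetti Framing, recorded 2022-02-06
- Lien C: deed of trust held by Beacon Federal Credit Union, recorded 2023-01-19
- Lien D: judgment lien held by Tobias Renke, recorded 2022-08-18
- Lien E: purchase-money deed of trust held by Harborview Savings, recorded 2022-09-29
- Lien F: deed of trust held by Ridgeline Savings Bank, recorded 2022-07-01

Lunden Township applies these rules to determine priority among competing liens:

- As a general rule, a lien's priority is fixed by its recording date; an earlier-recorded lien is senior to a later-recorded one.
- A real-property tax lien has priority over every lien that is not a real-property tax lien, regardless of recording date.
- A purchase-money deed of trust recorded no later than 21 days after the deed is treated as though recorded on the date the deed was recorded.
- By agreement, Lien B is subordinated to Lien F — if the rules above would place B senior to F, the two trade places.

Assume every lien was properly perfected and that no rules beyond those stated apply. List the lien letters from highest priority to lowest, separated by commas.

A, F, B, D, E, C

First, effective dates: E was recorded within the 21-day window, so its effective date is the deed date 2022-09-21.
As a real-property tax lien, A is senior to every other lien.
Among the remaining liens, by effective date: B (2022-02-06), F (2022-07-01), D (2022-08-18), E (2022-09-21), C (2023-01-19).
Because B would otherwise rank above F, the subordination swaps them.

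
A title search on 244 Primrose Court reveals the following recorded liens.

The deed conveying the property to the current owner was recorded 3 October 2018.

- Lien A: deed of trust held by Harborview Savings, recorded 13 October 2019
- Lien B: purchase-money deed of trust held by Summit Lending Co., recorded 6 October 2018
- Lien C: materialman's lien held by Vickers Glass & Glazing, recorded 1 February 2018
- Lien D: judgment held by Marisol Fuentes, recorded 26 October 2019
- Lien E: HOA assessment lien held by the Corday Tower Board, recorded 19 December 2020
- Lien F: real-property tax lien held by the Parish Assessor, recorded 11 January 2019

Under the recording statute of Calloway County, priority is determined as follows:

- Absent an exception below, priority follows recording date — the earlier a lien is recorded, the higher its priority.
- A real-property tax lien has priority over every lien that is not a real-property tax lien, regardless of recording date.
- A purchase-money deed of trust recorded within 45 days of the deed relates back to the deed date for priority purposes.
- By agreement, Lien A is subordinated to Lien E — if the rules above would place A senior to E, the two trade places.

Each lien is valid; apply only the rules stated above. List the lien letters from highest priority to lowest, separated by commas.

F, C, B, E, D, A

Effective dates: B was recorded within the 45-day window, so its effective date is the deed date 3 October 2018.
F is a real-property tax lien and takes priority over every other lien.
The other liens, earliest effective date first: C (1 February 2018), B (3 October 2018), A (13 October 2019), D (26 October 2019), E (19 December 2020).
The subordination applies — A was senior to E — so A and E swap.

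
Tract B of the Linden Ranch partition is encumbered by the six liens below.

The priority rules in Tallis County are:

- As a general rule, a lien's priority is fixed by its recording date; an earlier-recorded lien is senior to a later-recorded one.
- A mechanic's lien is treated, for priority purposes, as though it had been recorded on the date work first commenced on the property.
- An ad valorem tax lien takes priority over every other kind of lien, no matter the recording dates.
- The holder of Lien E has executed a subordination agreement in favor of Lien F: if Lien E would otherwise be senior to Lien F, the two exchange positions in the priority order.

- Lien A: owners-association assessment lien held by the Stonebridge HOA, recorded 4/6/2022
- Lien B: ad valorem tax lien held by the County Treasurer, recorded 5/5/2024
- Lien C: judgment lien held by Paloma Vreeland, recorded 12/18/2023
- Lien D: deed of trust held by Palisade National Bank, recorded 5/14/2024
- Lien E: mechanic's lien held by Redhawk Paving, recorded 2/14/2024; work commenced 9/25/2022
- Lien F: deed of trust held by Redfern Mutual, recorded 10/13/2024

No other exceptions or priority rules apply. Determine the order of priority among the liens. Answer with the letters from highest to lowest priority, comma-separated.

Effective dates after the stated exceptions: E is treated as recorded 9/25/2022, the work-commencement date.
B is an ad valorem tax lien, so it outranks all other liens regardless of date.
The other liens, earliest effective date first: A (4/6/2022), E (9/25/2022), C (12/18/2023), D (5/14/2024), F (10/13/2024).
The subordination applies — E was senior to F — so E and F swap.

B, A, F, C, D, E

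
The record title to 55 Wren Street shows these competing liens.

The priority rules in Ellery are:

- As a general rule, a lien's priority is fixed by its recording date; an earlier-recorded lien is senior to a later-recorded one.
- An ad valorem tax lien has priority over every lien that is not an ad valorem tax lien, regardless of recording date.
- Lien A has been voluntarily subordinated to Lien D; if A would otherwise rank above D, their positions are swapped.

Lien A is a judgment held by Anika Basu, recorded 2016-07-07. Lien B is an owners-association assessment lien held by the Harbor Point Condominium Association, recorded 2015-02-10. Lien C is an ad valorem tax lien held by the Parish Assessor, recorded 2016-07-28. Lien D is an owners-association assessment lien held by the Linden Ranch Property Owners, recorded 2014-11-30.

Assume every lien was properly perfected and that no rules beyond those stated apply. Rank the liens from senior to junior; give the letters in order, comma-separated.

As an ad valorem tax lien, C is senior to every other lien.
Among the remaining liens, by effective date: D (2014-11-30), B (2015-02-10), A (2016-07-07).
Since A is not senior to D, the subordination leaves the order unchanged.

C, D, B, A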